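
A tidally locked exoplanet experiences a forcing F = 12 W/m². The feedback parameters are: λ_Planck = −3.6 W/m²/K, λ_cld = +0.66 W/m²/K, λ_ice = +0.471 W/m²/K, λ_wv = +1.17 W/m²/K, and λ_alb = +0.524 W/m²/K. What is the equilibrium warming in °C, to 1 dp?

15.5 °C

Net feedback parameter λ = (−3.6) + (+0.66) + (+0.471) + (+1.17) + (+0.524) = -0.775 W/m²/K.
ΔT = −F/λ = −12/(-0.775) = 15.5 °C.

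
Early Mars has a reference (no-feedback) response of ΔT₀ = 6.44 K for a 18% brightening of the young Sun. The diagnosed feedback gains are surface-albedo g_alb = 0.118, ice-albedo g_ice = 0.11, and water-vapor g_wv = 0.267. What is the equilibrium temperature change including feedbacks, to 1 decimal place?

Total gain g = 0.118 + 0.11 + 0.267 = 0.495.
Amplification A = 1/(1 − 0.495) = 1.98.
ΔT = 6.44 × 1.98 = 12.8 K.

12.8 K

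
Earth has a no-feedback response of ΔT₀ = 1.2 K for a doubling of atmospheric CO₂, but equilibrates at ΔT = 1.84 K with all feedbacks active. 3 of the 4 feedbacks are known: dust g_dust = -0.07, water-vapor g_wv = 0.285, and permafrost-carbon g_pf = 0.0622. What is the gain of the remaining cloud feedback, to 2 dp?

0.07

Amplification A = ΔT/ΔT₀ = 1.84/1.2 = 1.533.
Total gain g = 1 − 1/A = 1 − 1/1.533 = 0.3477.
Known gains sum to -0.07 + 0.285 + 0.0622 = 0.2772.
g_cld = 0.3477 − 0.2772 = 0.07.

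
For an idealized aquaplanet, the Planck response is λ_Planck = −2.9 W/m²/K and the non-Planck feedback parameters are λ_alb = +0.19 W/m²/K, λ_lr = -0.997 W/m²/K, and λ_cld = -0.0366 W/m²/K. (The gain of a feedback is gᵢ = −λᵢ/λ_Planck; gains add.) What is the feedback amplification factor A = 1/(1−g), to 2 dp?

Convert to gains: g_alb = 0.19/2.9 = 0.06552; g_lr = -0.997/2.9 = -0.3438; g_cld = -0.0366/2.9 = -0.01262.
Total gain g = -0.2909.
A = 1/(1 + 0.2909) = 0.77.

0.77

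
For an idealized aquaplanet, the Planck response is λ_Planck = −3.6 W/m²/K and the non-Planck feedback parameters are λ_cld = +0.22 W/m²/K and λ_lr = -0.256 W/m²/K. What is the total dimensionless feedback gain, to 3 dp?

-0.010

Convert to gains: g_cld = 0.22/3.6 = 0.06111; g_lr = -0.256/3.6 = -0.07111.
Total gain g = -0.01.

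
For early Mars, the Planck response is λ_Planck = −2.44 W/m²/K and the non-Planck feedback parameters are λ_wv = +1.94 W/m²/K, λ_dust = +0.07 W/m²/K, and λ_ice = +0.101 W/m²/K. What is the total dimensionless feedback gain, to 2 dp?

Convert to gains: g_wv = 1.94/2.44 = 0.7951; g_dust = 0.07/2.44 = 0.02869; g_ice = 0.101/2.44 = 0.04139.
Total gain g = 0.86518.

0.87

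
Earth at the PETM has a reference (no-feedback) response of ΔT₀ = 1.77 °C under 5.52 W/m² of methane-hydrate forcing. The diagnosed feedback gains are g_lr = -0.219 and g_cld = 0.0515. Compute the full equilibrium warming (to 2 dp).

Total gain g = -0.219 + 0.0515 = -0.1675.
Amplification A = 1/(1 + 0.1675) = 0.8565.
ΔT = 1.77 × 0.8565 = 1.52 °C.

1.52 °C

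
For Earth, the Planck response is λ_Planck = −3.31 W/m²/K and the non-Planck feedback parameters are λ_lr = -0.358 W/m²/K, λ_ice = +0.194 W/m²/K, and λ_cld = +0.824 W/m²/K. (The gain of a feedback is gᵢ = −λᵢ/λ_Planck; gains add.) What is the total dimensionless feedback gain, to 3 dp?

Convert to gains: g_lr = -0.358/3.31 = -0.1082; g_ice = 0.194/3.31 = 0.05861; g_cld = 0.824/3.31 = 0.2489.
Total gain g = 0.19931.

0.199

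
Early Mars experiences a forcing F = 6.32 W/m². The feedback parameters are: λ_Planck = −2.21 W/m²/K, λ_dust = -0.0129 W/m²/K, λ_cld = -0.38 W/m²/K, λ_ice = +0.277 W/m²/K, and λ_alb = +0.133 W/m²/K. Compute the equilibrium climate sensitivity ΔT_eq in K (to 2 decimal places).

2.88 K

Net feedback parameter λ = (−2.21) + (-0.0129) + (-0.38) + (+0.277) + (+0.133) = -2.1929 W/m²/K.
ΔT = −F/λ = −6.32/(-2.1929) = 2.88 K.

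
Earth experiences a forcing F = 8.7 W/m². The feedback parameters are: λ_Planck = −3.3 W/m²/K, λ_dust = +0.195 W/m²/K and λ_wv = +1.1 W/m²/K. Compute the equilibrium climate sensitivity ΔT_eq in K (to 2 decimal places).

4.34 K

Net feedback parameter λ = (−3.3) + (+0.195) + (+1.1) = -2.005 W/m²/K.
ΔT = −F/λ = −8.7/(-2.005) = 4.34 K.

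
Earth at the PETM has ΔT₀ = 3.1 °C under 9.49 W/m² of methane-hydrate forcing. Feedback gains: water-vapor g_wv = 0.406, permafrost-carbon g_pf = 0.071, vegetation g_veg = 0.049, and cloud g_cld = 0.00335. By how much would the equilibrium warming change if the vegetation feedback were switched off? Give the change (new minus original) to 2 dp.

-0.62 °C

Original: g = 0.52935, ΔT = 3.1/(1−0.52935) = 6.5866 °C.
Without vegetation: g' = 0.48035, ΔT' = 3.1/(1−0.48035) = 5.9656 °C.
Change = 5.9656 − 6.5866 = -0.62 °C.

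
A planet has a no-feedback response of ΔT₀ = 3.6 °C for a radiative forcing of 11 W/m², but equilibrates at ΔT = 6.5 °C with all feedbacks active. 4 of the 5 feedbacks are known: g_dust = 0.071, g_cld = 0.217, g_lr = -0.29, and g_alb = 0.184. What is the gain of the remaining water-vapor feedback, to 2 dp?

Amplification A = ΔT/ΔT₀ = 6.5/3.6 = 1.806.
Total gain g = 1 − 1/A = 1 − 1/1.806 = 0.4463.
Known gains sum to 0.071 + 0.217 − 0.29 + 0.184 = 0.182.
g_wv = 0.4463 − 0.182 = 0.26.

0.26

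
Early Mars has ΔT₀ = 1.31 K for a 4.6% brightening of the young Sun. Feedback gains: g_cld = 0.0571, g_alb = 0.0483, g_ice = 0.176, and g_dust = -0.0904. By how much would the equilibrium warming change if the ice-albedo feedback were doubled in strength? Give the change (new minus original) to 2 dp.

0.45 K

Original: g = 0.191, ΔT = 1.31/(1−0.191) = 1.6193 K.
With doubled ice-albedo: g' = 0.367, ΔT' = 1.31/(1−0.367) = 2.0695 K.
Change = 2.0695 − 1.6193 = 0.45 K.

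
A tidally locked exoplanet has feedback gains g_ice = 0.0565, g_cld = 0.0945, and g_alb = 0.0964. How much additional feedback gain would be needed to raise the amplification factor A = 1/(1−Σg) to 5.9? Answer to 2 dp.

Current total gain = 0.2474.
Target gain for A = 5.9: g* = 1 − 1/5.9 = 0.8305.
Additional gain needed = 0.8305 − 0.2474 = 0.58.

0.58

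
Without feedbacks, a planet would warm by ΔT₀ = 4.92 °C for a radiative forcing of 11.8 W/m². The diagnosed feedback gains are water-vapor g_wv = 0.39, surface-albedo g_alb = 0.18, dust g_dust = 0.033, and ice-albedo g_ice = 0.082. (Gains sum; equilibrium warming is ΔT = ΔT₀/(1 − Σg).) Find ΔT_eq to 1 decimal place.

15.6 °C

Total gain g = 0.39 + 0.18 + 0.033 + 0.082 = 0.685.
Amplification A = 1/(1 − 0.685) = 3.175.
ΔT = 4.92 × 3.175 = 15.6 °C.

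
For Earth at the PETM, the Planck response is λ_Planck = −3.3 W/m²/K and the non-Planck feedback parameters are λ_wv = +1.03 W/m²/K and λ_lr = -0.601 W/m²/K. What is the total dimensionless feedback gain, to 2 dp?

Convert to gains: g_wv = 1.03/3.3 = 0.3121; g_lr = -0.601/3.3 = -0.1821.
Total gain g = 0.13.

0.13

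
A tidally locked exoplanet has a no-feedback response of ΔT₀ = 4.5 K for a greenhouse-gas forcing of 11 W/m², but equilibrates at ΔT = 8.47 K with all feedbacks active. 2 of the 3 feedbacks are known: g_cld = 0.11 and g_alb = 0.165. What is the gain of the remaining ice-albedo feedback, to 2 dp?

Amplification A = ΔT/ΔT₀ = 8.47/4.5 = 1.882.
Total gain g = 1 − 1/A = 1 − 1/1.882 = 0.4687.
Known gains sum to 0.11 + 0.165 = 0.275.
g_ice = 0.4687 − 0.275 = 0.19.

0.19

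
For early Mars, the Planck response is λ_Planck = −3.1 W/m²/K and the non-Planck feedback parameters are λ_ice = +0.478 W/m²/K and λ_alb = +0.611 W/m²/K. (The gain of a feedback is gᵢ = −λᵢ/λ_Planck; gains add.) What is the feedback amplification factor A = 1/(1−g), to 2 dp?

1.54

Convert to gains: g_ice = 0.478/3.1 = 0.1542; g_alb = 0.611/3.1 = 0.1971.
Total gain g = 0.3513.
A = 1/(1 − 0.3513) = 1.54.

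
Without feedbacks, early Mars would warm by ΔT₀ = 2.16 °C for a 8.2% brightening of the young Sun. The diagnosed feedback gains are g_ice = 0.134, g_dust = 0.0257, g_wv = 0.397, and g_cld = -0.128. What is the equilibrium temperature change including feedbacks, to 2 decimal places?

3.78 °C

Total gain g = 0.134 + 0.0257 + 0.397 − 0.128 = 0.4287.
Amplification A = 1/(1 − 0.4287) = 1.75.
ΔT = 2.16 × 1.75 = 3.78 °C.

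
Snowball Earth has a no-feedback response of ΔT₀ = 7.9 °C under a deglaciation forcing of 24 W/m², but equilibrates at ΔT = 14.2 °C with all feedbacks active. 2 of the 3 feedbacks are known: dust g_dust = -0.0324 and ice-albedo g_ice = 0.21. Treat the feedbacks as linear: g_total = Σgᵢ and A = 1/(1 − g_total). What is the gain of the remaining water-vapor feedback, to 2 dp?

0.27

Amplification A = ΔT/ΔT₀ = 14.2/7.9 = 1.797.
Total gain g = 1 − 1/A = 1 − 1/1.797 = 0.4435.
Known gains sum to -0.0324 + 0.21 = 0.1776.
g_wv = 0.4435 − 0.1776 = 0.27.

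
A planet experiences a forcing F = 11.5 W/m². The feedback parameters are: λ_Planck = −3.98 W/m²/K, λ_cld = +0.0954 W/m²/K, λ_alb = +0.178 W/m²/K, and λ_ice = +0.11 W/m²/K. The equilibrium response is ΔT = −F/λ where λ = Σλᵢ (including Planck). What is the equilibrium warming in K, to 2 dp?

Net feedback parameter λ = (−3.98) + (+0.0954) + (+0.178) + (+0.11) = -3.5966 W/m²/K.
ΔT = −F/λ = −11.5/(-3.5966) = 3.20 K.

3.20 K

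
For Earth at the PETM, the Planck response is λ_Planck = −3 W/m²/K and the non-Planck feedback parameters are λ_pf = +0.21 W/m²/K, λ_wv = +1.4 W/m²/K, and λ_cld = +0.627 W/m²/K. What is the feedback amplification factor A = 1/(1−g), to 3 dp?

3.932

Convert to gains: g_pf = 0.21/3 = 0.07; g_wv = 1.4/3 = 0.4667; g_cld = 0.627/3 = 0.209.
Total gain g = 0.7457.
A = 1/(1 − 0.7457) = 3.932.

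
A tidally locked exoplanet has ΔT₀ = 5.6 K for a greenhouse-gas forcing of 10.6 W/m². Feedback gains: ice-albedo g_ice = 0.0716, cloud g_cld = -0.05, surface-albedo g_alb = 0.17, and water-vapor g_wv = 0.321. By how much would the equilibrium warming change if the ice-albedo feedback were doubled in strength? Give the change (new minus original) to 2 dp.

1.98 K

Original: g = 0.5126, ΔT = 5.6/(1−0.5126) = 11.4895 K.
With doubled ice-albedo: g' = 0.5842, ΔT' = 5.6/(1−0.5842) = 13.4680 K.
Change = 13.4680 − 11.4895 = 1.98 K.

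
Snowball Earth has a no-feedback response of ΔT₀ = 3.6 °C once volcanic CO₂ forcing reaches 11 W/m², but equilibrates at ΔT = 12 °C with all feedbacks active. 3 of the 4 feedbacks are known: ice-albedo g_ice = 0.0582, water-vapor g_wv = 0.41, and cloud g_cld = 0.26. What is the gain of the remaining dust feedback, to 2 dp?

Amplification A = ΔT/ΔT₀ = 12/3.6 = 3.333.
Total gain g = 1 − 1/A = 1 − 1/3.333 = 0.7.
Known gains sum to 0.0582 + 0.41 + 0.26 = 0.7282.
g_dust = 0.7 − 0.7282 = -0.03.

-0.03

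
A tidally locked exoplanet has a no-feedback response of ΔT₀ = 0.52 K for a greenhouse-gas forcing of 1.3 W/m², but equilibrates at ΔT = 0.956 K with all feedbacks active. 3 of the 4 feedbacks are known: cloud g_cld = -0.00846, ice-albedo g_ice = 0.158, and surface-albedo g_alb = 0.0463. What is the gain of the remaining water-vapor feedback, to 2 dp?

Amplification A = ΔT/ΔT₀ = 0.956/0.52 = 1.838.
Total gain g = 1 − 1/A = 1 − 1/1.838 = 0.4559.
Known gains sum to -0.00846 + 0.158 + 0.0463 = 0.19584.
g_wv = 0.4559 − 0.19584 = 0.26.

0.26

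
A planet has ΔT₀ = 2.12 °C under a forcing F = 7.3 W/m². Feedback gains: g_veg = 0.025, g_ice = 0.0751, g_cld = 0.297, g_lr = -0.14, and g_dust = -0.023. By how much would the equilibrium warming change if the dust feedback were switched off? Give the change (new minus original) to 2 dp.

0.09 °C

Original: g = 0.2341, ΔT = 2.12/(1−0.2341) = 2.7680 °C.
Without dust: g' = 0.2571, ΔT' = 2.12/(1−0.2571) = 2.8537 °C.
Change = 2.8537 − 2.7680 = 0.09 °C.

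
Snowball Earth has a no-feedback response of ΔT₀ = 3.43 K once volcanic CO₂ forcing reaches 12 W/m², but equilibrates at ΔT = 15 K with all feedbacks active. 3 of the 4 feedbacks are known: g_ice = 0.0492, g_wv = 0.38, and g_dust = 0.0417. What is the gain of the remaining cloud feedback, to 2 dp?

0.30

Amplification A = ΔT/ΔT₀ = 15/3.43 = 4.373.
Total gain g = 1 − 1/A = 1 − 1/4.373 = 0.7713.
Known gains sum to 0.0492 + 0.38 + 0.0417 = 0.4709.
g_cld = 0.7713 − 0.4709 = 0.30.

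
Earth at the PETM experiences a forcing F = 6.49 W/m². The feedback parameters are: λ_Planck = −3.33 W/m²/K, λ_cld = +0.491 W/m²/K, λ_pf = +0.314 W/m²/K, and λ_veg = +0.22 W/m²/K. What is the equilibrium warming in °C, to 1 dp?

2.8 °C

Net feedback parameter λ = (−3.33) + (+0.491) + (+0.314) + (+0.22) = -2.305 W/m²/K.
ΔT = −F/λ = −6.49/(-2.305) = 2.8 °C.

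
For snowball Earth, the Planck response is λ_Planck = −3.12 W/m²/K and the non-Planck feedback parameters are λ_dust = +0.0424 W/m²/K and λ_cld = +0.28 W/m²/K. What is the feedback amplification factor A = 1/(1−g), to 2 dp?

Convert to gains: g_dust = 0.0424/3.12 = 0.01359; g_cld = 0.28/3.12 = 0.08974.
Total gain g = 0.10333.
A = 1/(1 − 0.10333) = 1.12.

1.12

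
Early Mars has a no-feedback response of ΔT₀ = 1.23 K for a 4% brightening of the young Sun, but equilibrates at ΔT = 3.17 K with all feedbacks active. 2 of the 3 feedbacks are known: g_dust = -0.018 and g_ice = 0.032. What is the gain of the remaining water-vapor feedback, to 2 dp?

Amplification A = ΔT/ΔT₀ = 3.17/1.23 = 2.577.
Total gain g = 1 − 1/A = 1 − 1/2.577 = 0.612.
Known gains sum to -0.018 + 0.032 = 0.014.
g_wv = 0.612 − 0.014 = 0.60.

0.60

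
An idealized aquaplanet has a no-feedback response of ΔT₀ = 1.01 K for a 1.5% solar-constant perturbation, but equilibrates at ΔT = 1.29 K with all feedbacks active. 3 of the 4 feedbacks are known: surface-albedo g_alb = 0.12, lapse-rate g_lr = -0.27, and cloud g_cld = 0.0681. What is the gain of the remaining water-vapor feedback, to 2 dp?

Amplification A = ΔT/ΔT₀ = 1.29/1.01 = 1.277.
Total gain g = 1 − 1/A = 1 − 1/1.277 = 0.2169.
Known gains sum to 0.12 − 0.27 + 0.0681 = -0.0819.
g_wv = 0.2169 + 0.0819 = 0.30.

0.30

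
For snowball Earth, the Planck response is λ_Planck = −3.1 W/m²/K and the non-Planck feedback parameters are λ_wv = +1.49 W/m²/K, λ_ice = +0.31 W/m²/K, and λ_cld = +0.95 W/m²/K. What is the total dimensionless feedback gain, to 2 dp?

Convert to gains: g_wv = 1.49/3.1 = 0.4806; g_ice = 0.31/3.1 = 0.1; g_cld = 0.95/3.1 = 0.3065.
Total gain g = 0.8871.

0.89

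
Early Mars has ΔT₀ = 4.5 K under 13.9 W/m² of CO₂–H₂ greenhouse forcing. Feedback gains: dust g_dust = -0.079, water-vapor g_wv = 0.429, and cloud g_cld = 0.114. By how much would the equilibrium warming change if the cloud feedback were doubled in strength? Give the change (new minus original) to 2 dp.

2.27 K

Original: g = 0.464, ΔT = 4.5/(1−0.464) = 8.3955 K.
With doubled cloud: g' = 0.578, ΔT' = 4.5/(1−0.578) = 10.6635 K.
Change = 10.6635 − 8.3955 = 2.27 K.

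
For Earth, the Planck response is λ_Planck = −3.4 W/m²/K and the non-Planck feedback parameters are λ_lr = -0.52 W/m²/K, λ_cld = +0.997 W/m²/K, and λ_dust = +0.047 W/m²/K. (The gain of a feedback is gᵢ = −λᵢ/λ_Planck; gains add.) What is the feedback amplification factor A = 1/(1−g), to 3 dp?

Convert to gains: g_lr = -0.52/3.4 = -0.1529; g_cld = 0.997/3.4 = 0.2932; g_dust = 0.047/3.4 = 0.01382.
Total gain g = 0.15412.
A = 1/(1 − 0.15412) = 1.182.

1.182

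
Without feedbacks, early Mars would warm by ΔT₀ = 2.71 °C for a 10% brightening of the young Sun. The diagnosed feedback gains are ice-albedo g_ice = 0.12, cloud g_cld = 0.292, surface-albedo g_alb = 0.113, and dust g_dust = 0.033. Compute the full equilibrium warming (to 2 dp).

6.13 °C

Total gain g = 0.12 + 0.292 + 0.113 + 0.033 = 0.558.
Amplification A = 1/(1 − 0.558) = 2.262.
ΔT = 2.71 × 2.262 = 6.13 °C.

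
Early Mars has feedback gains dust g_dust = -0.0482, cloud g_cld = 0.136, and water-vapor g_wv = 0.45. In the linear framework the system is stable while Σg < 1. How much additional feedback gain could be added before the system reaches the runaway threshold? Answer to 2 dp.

Current total gain = -0.0482 + 0.136 + 0.45 = 0.5378.
Margin to runaway = 1 − 0.5378 = 0.46.

0.46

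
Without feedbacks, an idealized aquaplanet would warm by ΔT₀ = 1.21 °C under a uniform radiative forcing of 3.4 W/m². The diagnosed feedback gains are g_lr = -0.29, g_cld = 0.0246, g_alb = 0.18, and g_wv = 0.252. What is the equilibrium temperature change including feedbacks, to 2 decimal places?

1.45 °C

Total gain g = -0.29 + 0.0246 + 0.18 + 0.252 = 0.1666.
Amplification A = 1/(1 − 0.1666) = 1.2.
ΔT = 1.21 × 1.2 = 1.45 °C.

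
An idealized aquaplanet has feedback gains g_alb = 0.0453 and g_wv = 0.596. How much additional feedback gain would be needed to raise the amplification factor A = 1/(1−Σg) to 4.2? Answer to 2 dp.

0.12

Current total gain = 0.6413.
Target gain for A = 4.2: g* = 1 − 1/4.2 = 0.7619.
Additional gain needed = 0.7619 − 0.6413 = 0.12.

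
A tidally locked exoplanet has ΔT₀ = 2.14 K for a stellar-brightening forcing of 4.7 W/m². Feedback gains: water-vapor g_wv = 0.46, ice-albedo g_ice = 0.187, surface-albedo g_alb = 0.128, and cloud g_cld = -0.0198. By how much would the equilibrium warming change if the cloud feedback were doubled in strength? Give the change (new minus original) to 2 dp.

-0.65 K

Original: g = 0.7552, ΔT = 2.14/(1−0.7552) = 8.7418 K.
With doubled cloud: g' = 0.7354, ΔT' = 2.14/(1−0.7354) = 8.0877 K.
Change = 8.0877 − 8.7418 = -0.65 K.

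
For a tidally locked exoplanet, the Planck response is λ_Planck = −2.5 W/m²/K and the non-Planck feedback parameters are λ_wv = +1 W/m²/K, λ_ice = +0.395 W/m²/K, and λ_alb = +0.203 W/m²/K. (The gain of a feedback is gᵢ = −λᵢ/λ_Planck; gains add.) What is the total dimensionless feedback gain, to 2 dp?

Convert to gains: g_wv = 1/2.5 = 0.4; g_ice = 0.395/2.5 = 0.158; g_alb = 0.203/2.5 = 0.0812.
Total gain g = 0.6392.

0.64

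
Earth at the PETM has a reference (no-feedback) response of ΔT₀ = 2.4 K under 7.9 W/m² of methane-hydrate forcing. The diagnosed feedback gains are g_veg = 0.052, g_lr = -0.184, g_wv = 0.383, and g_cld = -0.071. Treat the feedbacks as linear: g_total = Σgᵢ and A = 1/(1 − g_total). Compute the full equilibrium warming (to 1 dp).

Total gain g = 0.052 − 0.184 + 0.383 − 0.071 = 0.18.
Amplification A = 1/(1 − 0.18) = 1.22.
ΔT = 2.4 × 1.22 = 2.9 K.

2.9 K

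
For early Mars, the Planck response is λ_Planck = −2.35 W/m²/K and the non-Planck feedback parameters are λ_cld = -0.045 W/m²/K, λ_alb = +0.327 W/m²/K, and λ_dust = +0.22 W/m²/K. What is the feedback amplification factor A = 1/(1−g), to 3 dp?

1.272

Convert to gains: g_cld = -0.045/2.35 = -0.01915; g_alb = 0.327/2.35 = 0.1391; g_dust = 0.22/2.35 = 0.09362.
Total gain g = 0.21357.
A = 1/(1 − 0.21357) = 1.272.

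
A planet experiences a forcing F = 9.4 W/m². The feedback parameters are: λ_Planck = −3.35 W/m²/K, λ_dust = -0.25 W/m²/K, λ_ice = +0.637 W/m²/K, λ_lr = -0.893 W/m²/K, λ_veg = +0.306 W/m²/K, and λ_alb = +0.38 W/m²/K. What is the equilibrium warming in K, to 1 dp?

Net feedback parameter λ = (−3.35) + (-0.25) + (+0.637) + (-0.893) + (+0.306) + (+0.38) = -3.17 W/m²/K.
ΔT = −F/λ = −9.4/(-3.17) = 3.0 K.

3.0 K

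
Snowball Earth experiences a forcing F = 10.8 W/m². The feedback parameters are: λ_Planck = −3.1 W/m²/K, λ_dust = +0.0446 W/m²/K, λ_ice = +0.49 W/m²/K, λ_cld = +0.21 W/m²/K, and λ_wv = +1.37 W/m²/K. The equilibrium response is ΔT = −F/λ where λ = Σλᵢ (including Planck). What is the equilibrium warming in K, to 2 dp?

10.96 K

Net feedback parameter λ = (−3.1) + (+0.0446) + (+0.49) + (+0.21) + (+1.37) = -0.9854 W/m²/K.
ΔT = −F/λ = −10.8/(-0.9854) = 10.96 K.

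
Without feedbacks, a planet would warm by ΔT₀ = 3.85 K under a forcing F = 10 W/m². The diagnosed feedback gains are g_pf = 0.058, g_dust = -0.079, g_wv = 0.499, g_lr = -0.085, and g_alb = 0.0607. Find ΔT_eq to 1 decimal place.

Total gain g = 0.058 − 0.079 + 0.499 − 0.085 + 0.0607 = 0.4537.
Amplification A = 1/(1 − 0.4537) = 1.83.
ΔT = 3.85 × 1.83 = 7.0 K.

7.0 K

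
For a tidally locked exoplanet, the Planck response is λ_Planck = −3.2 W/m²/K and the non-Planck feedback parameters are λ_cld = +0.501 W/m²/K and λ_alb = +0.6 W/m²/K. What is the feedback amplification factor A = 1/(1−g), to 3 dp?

Convert to gains: g_cld = 0.501/3.2 = 0.1566; g_alb = 0.6/3.2 = 0.1875.
Total gain g = 0.3441.
A = 1/(1 − 0.3441) = 1.525.

1.525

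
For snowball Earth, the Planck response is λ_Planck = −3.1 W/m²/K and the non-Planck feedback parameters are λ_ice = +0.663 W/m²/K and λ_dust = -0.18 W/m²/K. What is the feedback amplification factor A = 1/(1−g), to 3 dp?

Convert to gains: g_ice = 0.663/3.1 = 0.2139; g_dust = -0.18/3.1 = -0.05806.
Total gain g = 0.15584.
A = 1/(1 − 0.15584) = 1.185.

1.185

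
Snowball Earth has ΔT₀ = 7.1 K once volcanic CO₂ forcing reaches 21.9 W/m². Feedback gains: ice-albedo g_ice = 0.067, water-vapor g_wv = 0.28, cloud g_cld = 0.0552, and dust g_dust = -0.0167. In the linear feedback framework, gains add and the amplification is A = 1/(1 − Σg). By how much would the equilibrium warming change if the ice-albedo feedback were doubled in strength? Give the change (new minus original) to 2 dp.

1.41 K

Original: g = 0.3855, ΔT = 7.1/(1−0.3855) = 11.5541 K.
With doubled ice-albedo: g' = 0.4525, ΔT' = 7.1/(1−0.4525) = 12.9680 K.
Change = 12.9680 − 11.5541 = 1.41 K.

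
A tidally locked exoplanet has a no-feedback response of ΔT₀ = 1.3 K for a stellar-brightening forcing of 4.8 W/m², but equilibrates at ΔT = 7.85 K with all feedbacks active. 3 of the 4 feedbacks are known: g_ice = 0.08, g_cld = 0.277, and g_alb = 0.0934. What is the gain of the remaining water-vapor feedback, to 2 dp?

0.38

Amplification A = ΔT/ΔT₀ = 7.85/1.3 = 6.038.
Total gain g = 1 − 1/A = 1 − 1/6.038 = 0.8344.
Known gains sum to 0.08 + 0.277 + 0.0934 = 0.4504.
g_wv = 0.8344 − 0.4504 = 0.38.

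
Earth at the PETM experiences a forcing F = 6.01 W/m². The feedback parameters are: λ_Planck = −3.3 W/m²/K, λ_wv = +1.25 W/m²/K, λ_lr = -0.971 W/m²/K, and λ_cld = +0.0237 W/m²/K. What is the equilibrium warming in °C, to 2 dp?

2.01 °C

Net feedback parameter λ = (−3.3) + (+1.25) + (-0.971) + (+0.0237) = -2.9973 W/m²/K.
ΔT = −F/λ = −6.01/(-2.9973) = 2.01 °C.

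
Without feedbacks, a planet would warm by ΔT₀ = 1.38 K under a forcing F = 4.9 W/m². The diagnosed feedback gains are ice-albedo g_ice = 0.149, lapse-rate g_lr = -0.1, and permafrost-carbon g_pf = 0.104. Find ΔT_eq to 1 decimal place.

Total gain g = 0.149 − 0.1 + 0.104 = 0.153.
Amplification A = 1/(1 − 0.153) = 1.181.
ΔT = 1.38 × 1.181 = 1.6 K.

1.6 K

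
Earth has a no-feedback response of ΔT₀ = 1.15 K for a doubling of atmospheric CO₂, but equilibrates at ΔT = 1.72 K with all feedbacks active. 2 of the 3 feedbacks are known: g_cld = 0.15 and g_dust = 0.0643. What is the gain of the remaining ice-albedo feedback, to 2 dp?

Amplification A = ΔT/ΔT₀ = 1.72/1.15 = 1.496.
Total gain g = 1 − 1/A = 1 − 1/1.496 = 0.3316.
Known gains sum to 0.15 + 0.0643 = 0.2143.
g_ice = 0.3316 − 0.2143 = 0.12.

0.12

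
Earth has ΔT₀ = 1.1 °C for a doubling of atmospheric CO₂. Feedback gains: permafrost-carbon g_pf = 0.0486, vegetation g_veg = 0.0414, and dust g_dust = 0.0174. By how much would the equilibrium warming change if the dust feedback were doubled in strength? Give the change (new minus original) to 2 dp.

0.02 °C

Original: g = 0.1074, ΔT = 1.1/(1−0.1074) = 1.2324 °C.
With doubled dust: g' = 0.1248, ΔT' = 1.1/(1−0.1248) = 1.2569 °C.
Change = 1.2569 − 1.2324 = 0.02 °C.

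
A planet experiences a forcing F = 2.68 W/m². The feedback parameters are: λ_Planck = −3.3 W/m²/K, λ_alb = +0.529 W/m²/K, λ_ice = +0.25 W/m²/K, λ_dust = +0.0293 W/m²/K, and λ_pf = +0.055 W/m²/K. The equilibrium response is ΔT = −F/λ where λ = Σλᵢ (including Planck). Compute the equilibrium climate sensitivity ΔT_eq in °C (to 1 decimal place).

Net feedback parameter λ = (−3.3) + (+0.529) + (+0.25) + (+0.0293) + (+0.055) = -2.4367 W/m²/K.
ΔT = −F/λ = −2.68/(-2.4367) = 1.1 °C.

1.1 °C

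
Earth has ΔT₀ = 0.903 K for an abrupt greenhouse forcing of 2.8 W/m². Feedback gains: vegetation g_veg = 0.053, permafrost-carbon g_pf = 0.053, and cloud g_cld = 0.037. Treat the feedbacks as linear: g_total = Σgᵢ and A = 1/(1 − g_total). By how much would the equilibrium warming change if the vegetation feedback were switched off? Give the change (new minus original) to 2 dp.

Original: g = 0.143, ΔT = 0.903/(1−0.143) = 1.0537 K.
Without vegetation: g' = 0.09, ΔT' = 0.903/(1−0.09) = 0.9923 K.
Change = 0.9923 − 1.0537 = -0.06 K.

-0.06 K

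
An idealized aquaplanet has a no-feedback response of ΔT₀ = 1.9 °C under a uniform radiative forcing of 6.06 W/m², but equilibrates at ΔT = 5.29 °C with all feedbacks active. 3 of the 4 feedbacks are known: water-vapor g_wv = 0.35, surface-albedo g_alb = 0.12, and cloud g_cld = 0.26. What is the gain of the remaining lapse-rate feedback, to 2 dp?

-0.09

Amplification A = ΔT/ΔT₀ = 5.29/1.9 = 2.784.
Total gain g = 1 − 1/A = 1 − 1/2.784 = 0.6408.
Known gains sum to 0.35 + 0.12 + 0.26 = 0.73.
g_lr = 0.6408 − 0.73 = -0.09.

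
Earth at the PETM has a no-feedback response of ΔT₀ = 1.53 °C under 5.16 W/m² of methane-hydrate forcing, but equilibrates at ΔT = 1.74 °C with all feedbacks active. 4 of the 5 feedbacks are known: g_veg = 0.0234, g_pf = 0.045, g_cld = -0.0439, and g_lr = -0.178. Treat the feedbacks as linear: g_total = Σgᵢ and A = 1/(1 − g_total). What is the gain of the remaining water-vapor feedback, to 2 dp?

Amplification A = ΔT/ΔT₀ = 1.74/1.53 = 1.137.
Total gain g = 1 − 1/A = 1 − 1/1.137 = 0.1205.
Known gains sum to 0.0234 + 0.045 − 0.0439 − 0.178 = -0.1535.
g_wv = 0.1205 + 0.1535 = 0.27.

0.27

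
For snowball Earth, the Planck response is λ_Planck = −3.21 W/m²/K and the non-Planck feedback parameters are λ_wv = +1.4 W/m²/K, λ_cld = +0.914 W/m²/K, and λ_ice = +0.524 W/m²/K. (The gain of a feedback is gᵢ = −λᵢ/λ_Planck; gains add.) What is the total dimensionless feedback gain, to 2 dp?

Convert to gains: g_wv = 1.4/3.21 = 0.4361; g_cld = 0.914/3.21 = 0.2847; g_ice = 0.524/3.21 = 0.1632.
Total gain g = 0.884.

0.88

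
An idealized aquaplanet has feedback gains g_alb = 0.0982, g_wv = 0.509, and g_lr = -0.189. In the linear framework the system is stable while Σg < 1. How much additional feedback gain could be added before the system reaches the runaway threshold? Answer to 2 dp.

0.58

Current total gain = 0.0982 + 0.509 − 0.189 = 0.4182.
Margin to runaway = 1 − 0.4182 = 0.58.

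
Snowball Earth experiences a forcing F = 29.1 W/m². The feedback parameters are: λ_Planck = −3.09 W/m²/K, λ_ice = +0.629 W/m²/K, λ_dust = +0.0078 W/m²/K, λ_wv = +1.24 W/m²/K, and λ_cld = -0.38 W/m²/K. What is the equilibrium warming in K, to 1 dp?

Net feedback parameter λ = (−3.09) + (+0.629) + (+0.0078) + (+1.24) + (-0.38) = -1.5932 W/m²/K.
ΔT = −F/λ = −29.1/(-1.5932) = 18.3 K.

18.3 K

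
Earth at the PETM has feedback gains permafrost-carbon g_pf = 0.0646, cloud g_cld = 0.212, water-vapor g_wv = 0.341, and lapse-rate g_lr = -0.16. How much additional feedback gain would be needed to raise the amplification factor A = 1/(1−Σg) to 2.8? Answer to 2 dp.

Current total gain = 0.4576.
Target gain for A = 2.8: g* = 1 − 1/2.8 = 0.6429.
Additional gain needed = 0.6429 − 0.4576 = 0.19.

0.19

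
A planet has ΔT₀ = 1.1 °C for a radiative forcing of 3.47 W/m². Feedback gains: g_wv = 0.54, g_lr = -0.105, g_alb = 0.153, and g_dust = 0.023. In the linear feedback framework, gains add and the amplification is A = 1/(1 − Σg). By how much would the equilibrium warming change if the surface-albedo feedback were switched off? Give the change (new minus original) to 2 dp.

Original: g = 0.611, ΔT = 1.1/(1−0.611) = 2.8278 °C.
Without surface-albedo: g' = 0.458, ΔT' = 1.1/(1−0.458) = 2.0295 °C.
Change = 2.0295 − 2.8278 = -0.80 °C.

-0.80 °C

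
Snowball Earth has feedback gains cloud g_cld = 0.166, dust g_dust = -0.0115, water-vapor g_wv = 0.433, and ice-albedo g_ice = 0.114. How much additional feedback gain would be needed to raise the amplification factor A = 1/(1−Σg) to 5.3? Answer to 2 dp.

0.11

Current total gain = 0.7015.
Target gain for A = 5.3: g* = 1 − 1/5.3 = 0.8113.
Additional gain needed = 0.8113 − 0.7015 = 0.11.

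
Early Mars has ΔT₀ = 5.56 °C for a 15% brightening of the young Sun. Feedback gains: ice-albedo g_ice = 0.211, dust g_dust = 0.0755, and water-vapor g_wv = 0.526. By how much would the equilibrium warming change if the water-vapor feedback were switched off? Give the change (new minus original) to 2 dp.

-21.86 °C

Original: g = 0.8125, ΔT = 5.56/(1−0.8125) = 29.6533 °C.
Without water-vapor: g' = 0.2865, ΔT' = 5.56/(1−0.2865) = 7.7926 °C.
Change = 7.7926 − 29.6533 = -21.86 °C.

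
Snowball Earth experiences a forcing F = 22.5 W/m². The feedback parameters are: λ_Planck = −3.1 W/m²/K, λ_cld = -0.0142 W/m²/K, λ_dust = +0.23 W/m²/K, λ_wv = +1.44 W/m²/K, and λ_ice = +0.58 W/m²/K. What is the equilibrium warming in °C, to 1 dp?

Net feedback parameter λ = (−3.1) + (-0.0142) + (+0.23) + (+1.44) + (+0.58) = -0.8642 W/m²/K.
ΔT = −F/λ = −22.5/(-0.8642) = 26.0 °C.

26.0 °C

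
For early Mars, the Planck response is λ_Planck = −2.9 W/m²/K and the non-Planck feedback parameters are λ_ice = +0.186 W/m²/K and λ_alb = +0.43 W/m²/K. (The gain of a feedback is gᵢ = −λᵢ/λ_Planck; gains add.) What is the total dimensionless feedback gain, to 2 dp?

0.21

Convert to gains: g_ice = 0.186/2.9 = 0.06414; g_alb = 0.43/2.9 = 0.1483.
Total gain g = 0.21244.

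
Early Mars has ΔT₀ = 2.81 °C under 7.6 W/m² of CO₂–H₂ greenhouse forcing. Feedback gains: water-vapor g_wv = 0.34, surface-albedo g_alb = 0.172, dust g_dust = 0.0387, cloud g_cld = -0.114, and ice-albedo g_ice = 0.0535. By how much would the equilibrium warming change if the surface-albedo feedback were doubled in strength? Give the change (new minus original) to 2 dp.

2.81 °C

Original: g = 0.4902, ΔT = 2.81/(1−0.4902) = 5.5120 °C.
With doubled surface-albedo: g' = 0.6622, ΔT' = 2.81/(1−0.6622) = 8.3185 °C.
Change = 8.3185 − 5.5120 = 2.81 °C.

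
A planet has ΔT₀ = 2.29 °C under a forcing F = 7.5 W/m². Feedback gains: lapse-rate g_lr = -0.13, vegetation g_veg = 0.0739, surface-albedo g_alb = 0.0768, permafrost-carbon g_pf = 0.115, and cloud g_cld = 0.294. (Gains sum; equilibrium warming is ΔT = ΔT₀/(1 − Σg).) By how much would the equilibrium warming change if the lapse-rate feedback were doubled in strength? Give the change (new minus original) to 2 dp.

-0.75 °C

Original: g = 0.4297, ΔT = 2.29/(1−0.4297) = 4.0154 °C.
With doubled lapse-rate: g' = 0.2997, ΔT' = 2.29/(1−0.2997) = 3.2700 °C.
Change = 3.2700 − 4.0154 = -0.75 °C.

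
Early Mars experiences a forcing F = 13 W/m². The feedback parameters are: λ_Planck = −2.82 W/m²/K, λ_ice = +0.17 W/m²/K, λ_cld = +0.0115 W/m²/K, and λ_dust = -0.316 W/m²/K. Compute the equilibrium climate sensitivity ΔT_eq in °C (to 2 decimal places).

Net feedback parameter λ = (−2.82) + (+0.17) + (+0.0115) + (-0.316) = -2.9545 W/m²/K.
ΔT = −F/λ = −13/(-2.9545) = 4.40 °C.

4.40 °C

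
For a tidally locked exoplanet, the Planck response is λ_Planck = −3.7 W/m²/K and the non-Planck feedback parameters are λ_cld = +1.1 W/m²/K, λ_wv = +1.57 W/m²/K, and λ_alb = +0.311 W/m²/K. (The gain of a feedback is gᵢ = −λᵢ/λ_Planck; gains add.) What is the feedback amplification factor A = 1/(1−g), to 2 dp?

Convert to gains: g_cld = 1.1/3.7 = 0.2973; g_wv = 1.57/3.7 = 0.4243; g_alb = 0.311/3.7 = 0.08405.
Total gain g = 0.80565.
A = 1/(1 − 0.80565) = 5.15.

5.15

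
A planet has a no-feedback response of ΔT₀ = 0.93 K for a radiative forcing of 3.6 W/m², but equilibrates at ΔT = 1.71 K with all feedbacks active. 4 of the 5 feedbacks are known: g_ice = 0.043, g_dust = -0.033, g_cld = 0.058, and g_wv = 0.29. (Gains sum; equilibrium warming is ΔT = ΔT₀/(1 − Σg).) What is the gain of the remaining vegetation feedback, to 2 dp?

0.10

Amplification A = ΔT/ΔT₀ = 1.71/0.93 = 1.839.
Total gain g = 1 − 1/A = 1 − 1/1.839 = 0.4562.
Known gains sum to 0.043 − 0.033 + 0.058 + 0.29 = 0.358.
g_veg = 0.4562 − 0.358 = 0.10.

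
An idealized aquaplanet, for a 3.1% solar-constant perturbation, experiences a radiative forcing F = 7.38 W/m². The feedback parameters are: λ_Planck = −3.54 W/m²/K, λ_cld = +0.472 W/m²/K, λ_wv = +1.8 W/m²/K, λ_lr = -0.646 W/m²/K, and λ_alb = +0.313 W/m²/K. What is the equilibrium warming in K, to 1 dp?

4.6 K

Net feedback parameter λ = (−3.54) + (+0.472) + (+1.8) + (-0.646) + (+0.313) = -1.601 W/m²/K.
ΔT = −F/λ = −7.38/(-1.601) = 4.6 K.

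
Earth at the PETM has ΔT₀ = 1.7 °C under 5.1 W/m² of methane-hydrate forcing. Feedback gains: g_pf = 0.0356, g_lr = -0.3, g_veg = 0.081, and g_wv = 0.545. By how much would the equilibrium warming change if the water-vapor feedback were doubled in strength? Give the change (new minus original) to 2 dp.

Original: g = 0.3616, ΔT = 1.7/(1−0.3616) = 2.6629 °C.
With doubled water-vapor: g' = 0.9066, ΔT' = 1.7/(1−0.9066) = 18.2013 °C.
Change = 18.2013 − 2.6629 = 15.54 °C.

15.54 °C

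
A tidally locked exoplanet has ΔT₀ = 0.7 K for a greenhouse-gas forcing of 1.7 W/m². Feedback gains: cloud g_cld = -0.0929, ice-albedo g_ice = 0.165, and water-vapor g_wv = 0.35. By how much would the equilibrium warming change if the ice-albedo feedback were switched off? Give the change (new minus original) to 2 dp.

Original: g = 0.4221, ΔT = 0.7/(1−0.4221) = 1.2113 K.
Without ice-albedo: g' = 0.2571, ΔT' = 0.7/(1−0.2571) = 0.9423 K.
Change = 0.9423 − 1.2113 = -0.27 K.

-0.27 K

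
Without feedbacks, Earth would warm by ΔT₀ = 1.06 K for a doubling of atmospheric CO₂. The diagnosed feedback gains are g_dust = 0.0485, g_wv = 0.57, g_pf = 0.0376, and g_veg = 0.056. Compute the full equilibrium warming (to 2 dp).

3.68 K

Total gain g = 0.0485 + 0.57 + 0.0376 + 0.056 = 0.7121.
Amplification A = 1/(1 − 0.7121) = 3.473.
ΔT = 1.06 × 3.473 = 3.68 K.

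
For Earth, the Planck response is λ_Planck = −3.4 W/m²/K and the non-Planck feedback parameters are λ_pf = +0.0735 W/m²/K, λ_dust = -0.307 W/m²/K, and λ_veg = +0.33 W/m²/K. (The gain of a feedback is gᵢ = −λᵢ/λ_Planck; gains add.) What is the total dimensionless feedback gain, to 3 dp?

0.028

Convert to gains: g_pf = 0.0735/3.4 = 0.02162; g_dust = -0.307/3.4 = -0.09029; g_veg = 0.33/3.4 = 0.09706.
Total gain g = 0.02839.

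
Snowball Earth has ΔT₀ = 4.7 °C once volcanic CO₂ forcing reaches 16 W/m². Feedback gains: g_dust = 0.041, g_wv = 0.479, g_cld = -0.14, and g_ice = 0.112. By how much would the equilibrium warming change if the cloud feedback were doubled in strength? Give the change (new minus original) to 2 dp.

Original: g = 0.492, ΔT = 4.7/(1−0.492) = 9.2520 °C.
With doubled cloud: g' = 0.352, ΔT' = 4.7/(1−0.352) = 7.2531 °C.
Change = 7.2531 − 9.2520 = -2.00 °C.

-2.00 °C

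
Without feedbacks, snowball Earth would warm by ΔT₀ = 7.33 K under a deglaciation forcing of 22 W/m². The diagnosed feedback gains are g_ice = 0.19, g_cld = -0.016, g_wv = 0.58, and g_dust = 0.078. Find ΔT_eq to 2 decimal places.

Total gain g = 0.19 − 0.016 + 0.58 + 0.078 = 0.832.
Amplification A = 1/(1 − 0.832) = 5.952.
ΔT = 7.33 × 5.952 = 43.63 K.

43.63 K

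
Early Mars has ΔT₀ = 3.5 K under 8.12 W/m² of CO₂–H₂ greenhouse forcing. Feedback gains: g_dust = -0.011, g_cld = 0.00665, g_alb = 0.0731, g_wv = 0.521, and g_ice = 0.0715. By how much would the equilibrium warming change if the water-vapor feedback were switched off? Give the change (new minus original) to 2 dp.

Original: g = 0.66125, ΔT = 3.5/(1−0.66125) = 10.3321 K.
Without water-vapor: g' = 0.14025, ΔT' = 3.5/(1−0.14025) = 4.0710 K.
Change = 4.0710 − 10.3321 = -6.26 K.

-6.26 K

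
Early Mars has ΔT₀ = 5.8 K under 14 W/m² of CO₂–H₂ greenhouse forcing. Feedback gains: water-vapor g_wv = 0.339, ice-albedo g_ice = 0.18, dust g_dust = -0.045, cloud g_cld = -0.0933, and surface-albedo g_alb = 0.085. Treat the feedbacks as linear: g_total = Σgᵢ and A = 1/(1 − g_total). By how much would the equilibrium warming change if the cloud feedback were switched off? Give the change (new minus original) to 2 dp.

2.30 K

Original: g = 0.4657, ΔT = 5.8/(1−0.4657) = 10.8553 K.
Without cloud: g' = 0.559, ΔT' = 5.8/(1−0.559) = 13.1519 K.
Change = 13.1519 − 10.8553 = 2.30 K.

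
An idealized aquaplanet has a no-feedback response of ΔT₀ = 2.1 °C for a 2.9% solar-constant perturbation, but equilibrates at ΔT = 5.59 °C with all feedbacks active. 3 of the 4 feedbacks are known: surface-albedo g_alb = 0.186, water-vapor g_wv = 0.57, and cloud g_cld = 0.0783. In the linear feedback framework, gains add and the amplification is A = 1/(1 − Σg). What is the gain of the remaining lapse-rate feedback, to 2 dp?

-0.21

Amplification A = ΔT/ΔT₀ = 5.59/2.1 = 2.662.
Total gain g = 1 − 1/A = 1 − 1/2.662 = 0.6243.
Known gains sum to 0.186 + 0.57 + 0.0783 = 0.8343.
g_lr = 0.6243 − 0.8343 = -0.21.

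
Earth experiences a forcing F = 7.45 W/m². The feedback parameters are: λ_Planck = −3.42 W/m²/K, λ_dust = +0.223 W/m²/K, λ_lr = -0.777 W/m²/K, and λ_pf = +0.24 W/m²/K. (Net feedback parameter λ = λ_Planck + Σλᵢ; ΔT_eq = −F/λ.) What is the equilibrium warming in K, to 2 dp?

Net feedback parameter λ = (−3.42) + (+0.223) + (-0.777) + (+0.24) = -3.734 W/m²/K.
ΔT = −F/λ = −7.45/(-3.734) = 2.00 K.

2.00 K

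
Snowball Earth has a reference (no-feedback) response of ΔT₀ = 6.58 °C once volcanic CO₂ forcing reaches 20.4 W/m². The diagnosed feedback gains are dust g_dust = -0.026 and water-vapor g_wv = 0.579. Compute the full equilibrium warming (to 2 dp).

14.72 °C

Total gain g = -0.026 + 0.579 = 0.553.
Amplification A = 1/(1 − 0.553) = 2.237.
ΔT = 6.58 × 2.237 = 14.72 °C.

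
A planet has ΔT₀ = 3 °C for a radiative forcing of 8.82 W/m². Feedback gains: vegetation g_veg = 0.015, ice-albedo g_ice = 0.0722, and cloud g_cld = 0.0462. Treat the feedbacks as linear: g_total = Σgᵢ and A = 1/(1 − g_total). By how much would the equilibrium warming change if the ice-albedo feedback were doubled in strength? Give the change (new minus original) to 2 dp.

Original: g = 0.1334, ΔT = 3/(1−0.1334) = 3.4618 °C.
With doubled ice-albedo: g' = 0.2056, ΔT' = 3/(1−0.2056) = 3.7764 °C.
Change = 3.7764 − 3.4618 = 0.31 °C.

0.31 °C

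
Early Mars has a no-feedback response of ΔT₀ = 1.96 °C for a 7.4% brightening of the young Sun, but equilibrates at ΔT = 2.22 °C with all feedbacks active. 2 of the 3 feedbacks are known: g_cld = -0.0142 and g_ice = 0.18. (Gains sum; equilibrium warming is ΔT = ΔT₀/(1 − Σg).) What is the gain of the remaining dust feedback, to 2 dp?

Amplification A = ΔT/ΔT₀ = 2.22/1.96 = 1.133.
Total gain g = 1 − 1/A = 1 − 1/1.133 = 0.1174.
Known gains sum to -0.0142 + 0.18 = 0.1658.
g_dust = 0.1174 − 0.1658 = -0.05.

-0.05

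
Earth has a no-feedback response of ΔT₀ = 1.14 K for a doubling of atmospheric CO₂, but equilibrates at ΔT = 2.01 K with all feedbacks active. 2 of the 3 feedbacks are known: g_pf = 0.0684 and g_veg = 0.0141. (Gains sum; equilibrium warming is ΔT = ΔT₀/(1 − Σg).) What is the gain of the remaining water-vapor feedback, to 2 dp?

Amplification A = ΔT/ΔT₀ = 2.01/1.14 = 1.763.
Total gain g = 1 − 1/A = 1 − 1/1.763 = 0.4328.
Known gains sum to 0.0684 + 0.0141 = 0.0825.
g_wv = 0.4328 − 0.0825 = 0.35.

0.35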